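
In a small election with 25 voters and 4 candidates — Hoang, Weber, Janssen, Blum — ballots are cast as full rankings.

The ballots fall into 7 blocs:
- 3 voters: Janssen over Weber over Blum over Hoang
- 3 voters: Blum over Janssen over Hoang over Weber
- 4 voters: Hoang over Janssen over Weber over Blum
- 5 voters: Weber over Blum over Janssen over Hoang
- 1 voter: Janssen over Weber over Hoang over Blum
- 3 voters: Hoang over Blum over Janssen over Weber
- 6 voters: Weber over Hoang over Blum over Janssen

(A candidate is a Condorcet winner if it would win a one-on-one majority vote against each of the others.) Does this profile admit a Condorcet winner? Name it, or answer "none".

Head-to-head results (25 voters):
Hoang vs Weber: Weber, 15–10.
Hoang vs Janssen: Hoang wins 13–12.
Hoang vs Blum: Hoang, 14–11.
Weber vs Janssen: Janssen, 14–11.
Weber vs Blum: Weber, 19–6.
Janssen–Blum: Blum 17–8.
Each candidate drops at least one matchup (Hoang loses to Weber; Weber loses to Janssen; Janssen loses to Hoang; Blum loses to Hoang); the cycle Hoang > Janssen > Weber > Hoang rules out a Condorcet winner.

none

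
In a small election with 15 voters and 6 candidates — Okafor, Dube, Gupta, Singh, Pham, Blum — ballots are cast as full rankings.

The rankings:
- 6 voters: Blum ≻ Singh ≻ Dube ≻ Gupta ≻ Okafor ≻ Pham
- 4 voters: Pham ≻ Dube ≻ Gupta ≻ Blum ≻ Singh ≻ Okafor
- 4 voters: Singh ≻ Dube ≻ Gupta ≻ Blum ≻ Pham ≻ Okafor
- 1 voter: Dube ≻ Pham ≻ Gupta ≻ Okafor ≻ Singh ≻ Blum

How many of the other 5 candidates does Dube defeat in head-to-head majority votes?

4

Dube against each rival (15 voters):
Dube vs Okafor: 15 to 0, Dube.
Dube vs Gupta: Dube, 15–0.
Dube vs Singh: Singh, 10–5.
Dube vs Pham: Dube wins 11–4.
Dube vs Blum: 9 to 6, Dube.
Dube beats Okafor, Gupta, Pham, Blum; loses to Singh — 4 pairwise wins.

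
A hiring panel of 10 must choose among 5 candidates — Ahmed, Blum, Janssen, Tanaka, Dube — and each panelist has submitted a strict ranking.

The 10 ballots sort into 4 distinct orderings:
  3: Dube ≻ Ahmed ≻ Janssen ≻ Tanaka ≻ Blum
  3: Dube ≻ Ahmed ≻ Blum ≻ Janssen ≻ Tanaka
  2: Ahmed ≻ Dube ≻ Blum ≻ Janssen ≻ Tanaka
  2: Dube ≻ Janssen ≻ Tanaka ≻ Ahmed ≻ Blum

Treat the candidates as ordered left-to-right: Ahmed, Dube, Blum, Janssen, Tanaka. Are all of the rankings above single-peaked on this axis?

no

Axis positions: Ahmed=1, Dube=2, Blum=3, Janssen=4, Tanaka=5.
Bloc 1: ranking walks positions 2-1-4-5-3; Janssen is ranked above Blum even though Blum lies between Janssen and the peak Dube on the axis — preferences dip and rise again. Not single-peaked.
Bloc 2 (peak Dube at position 2): ranking walks positions 2-1-3-4-5, expanding outward from the peak — single-peaked.
Bloc 3 (peak Ahmed at position 1): ranking walks positions 1-2-3-4-5, expanding outward from the peak — single-peaked.
Bloc 4: ranking walks positions 2-4-5-1-3; Janssen is ranked above Blum even though Blum lies between Janssen and the peak Dube on the axis — preferences dip and rise again. Not single-peaked.
Bloc 1 violates single-peakedness, so the profile is not single-peaked on this axis.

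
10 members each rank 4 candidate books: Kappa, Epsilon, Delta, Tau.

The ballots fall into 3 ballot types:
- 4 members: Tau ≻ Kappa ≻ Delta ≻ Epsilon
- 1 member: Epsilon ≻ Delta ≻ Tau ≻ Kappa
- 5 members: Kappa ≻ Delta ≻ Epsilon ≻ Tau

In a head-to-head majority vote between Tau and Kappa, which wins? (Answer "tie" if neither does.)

Ballots ranking Tau above Kappa: 4 + 1 = 5.
Ballots ranking Kappa above Tau: 10 − 5 = 5.
5–5: the pair ties.

tie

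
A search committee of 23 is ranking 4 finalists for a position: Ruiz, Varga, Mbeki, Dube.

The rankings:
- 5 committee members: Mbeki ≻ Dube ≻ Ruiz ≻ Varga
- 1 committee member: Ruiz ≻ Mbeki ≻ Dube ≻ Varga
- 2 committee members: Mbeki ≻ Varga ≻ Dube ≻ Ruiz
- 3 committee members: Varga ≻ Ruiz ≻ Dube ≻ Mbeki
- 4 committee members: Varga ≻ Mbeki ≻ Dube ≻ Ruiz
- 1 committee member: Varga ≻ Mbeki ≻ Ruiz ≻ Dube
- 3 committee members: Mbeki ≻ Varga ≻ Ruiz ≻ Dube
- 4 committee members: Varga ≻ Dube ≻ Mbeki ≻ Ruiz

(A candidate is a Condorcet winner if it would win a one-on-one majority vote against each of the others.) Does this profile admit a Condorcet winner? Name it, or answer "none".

Check each pair by majority over 23 ballots:
Ruiz–Varga: Varga 17–6.
Ruiz vs Mbeki: Mbeki, 19–4.
Ruiz–Dube: Dube 15–8.
Varga vs Mbeki: Varga, 12–11.
Varga–Dube: Varga 17–6.
Mbeki vs Dube: Mbeki wins 16–7.
Varga beats each of Ruiz, Mbeki, Dube — Varga is the Condorcet winner.

Varga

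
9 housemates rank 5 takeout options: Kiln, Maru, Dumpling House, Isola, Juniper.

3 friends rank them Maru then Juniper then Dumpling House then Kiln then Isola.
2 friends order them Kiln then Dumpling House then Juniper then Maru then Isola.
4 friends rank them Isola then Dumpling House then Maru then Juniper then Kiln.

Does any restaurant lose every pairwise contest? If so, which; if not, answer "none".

Pairwise majorities:
Kiln vs Maru: Maru, 7–2.
Kiln vs Dumpling House: 2 to 7, Dumpling House.
Kiln vs Isola: Kiln is ranked higher on 3+2 = 5 ballots, Isola on 4. Kiln wins 5–4.
Kiln–Juniper: Juniper 7–2.
Maru vs Dumpling House: Maru preferred on 3 ballots; Dumpling House wins 6–3.
Maru vs Isola: Maru, 5–4.
Maru vs Juniper: 3+4 = 7 for Maru, 2 for Juniper — Maru by 7–2.
Dumpling House vs Isola: Dumpling House wins 5–4.
Dumpling House vs Juniper: Dumpling House, 6–3.
Isola vs Juniper: Juniper, 5–4.
Isola is beaten in every head-to-head and is the Condorcet loser.

Isola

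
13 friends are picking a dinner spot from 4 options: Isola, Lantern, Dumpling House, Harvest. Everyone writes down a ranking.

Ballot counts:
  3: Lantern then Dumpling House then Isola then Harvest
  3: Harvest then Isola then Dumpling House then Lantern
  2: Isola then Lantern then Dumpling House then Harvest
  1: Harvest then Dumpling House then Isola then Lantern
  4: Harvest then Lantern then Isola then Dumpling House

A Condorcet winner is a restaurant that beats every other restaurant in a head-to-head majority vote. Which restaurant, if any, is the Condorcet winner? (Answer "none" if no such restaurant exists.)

Harvest

Head-to-head results (13 friends):
Isola vs Lantern: Isola is ranked higher on 3+2+1 = 6 ballots, Lantern on 7. Lantern wins 7–6.
Isola vs Dumpling House: Isola is ranked higher on 3+2+4 = 9 ballots, Dumpling House on 4. Isola wins 9–4.
Isola vs Harvest: 3+2 = 5 for Isola, 8 for Harvest — Harvest by 8–5.
Lantern vs Dumpling House: Lantern is ranked higher on 3+2+4 = 9 ballots, Dumpling House on 4. Lantern wins 9–4.
Lantern vs Harvest: Lantern is ranked higher on 3+2 = 5 ballots, Harvest on 8. Harvest wins 8–5.
Dumpling House vs Harvest: Dumpling House is ranked higher on 3+2 = 5 ballots, Harvest on 8. Harvest wins 8–5.
Harvest wins every pairwise contest, so Harvest is the Condorcet winner.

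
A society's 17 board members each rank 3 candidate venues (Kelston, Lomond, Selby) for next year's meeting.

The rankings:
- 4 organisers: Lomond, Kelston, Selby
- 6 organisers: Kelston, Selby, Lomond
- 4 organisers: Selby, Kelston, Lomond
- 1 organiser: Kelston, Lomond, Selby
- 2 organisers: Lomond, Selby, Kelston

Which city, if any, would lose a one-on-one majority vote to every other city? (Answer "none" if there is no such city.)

Lomond

Pairwise majorities:
Kelston vs Lomond: Kelston wins 11–6.
Kelston vs Selby: Kelston, 11–6.
Lomond vs Selby: 7 to 10, Selby.
Only Lomond has no wins; Lomond is the Condorcet loser.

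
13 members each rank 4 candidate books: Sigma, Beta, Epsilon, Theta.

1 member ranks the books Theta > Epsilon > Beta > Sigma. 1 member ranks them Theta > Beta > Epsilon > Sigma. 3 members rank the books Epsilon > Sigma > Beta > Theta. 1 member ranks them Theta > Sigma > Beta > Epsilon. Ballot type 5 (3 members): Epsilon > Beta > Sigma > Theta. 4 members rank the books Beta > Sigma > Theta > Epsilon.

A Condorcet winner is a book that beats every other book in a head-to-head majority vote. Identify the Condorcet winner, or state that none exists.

Pairwise majorities:
Sigma vs Beta: 3+1 = 4 for Sigma, 9 for Beta — Beta by 9–4.
Sigma vs Epsilon: Sigma is ranked higher on 1+4 = 5 ballots, Epsilon on 8. Epsilon wins 8–5.
Sigma vs Theta: 10 to 3, Sigma.
Beta vs Epsilon: 6 to 7, Epsilon.
Beta vs Theta: Beta preferred on 3+3+4 = 10 ballots; Beta wins 10–3.
Epsilon vs Theta: 6 to 7, Theta.
Each book drops at least one matchup (Sigma loses to Beta; Beta loses to Epsilon; Epsilon loses to Theta; Theta loses to Sigma); the cycle Sigma > Theta > Epsilon > Sigma rules out a Condorcet winner.

none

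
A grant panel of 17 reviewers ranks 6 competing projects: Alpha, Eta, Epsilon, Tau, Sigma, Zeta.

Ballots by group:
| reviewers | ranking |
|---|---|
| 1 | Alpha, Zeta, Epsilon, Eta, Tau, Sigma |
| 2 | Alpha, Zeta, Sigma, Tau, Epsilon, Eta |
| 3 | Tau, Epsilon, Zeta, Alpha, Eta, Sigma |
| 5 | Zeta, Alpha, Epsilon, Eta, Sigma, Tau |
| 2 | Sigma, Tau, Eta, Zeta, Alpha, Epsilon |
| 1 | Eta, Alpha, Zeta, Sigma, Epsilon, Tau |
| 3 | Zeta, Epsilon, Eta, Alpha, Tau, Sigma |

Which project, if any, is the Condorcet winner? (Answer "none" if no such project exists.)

Zeta

Head-to-head results (17 reviewers):
Alpha vs Eta: Alpha wins 11–6.
Alpha–Epsilon: Alpha 11–6.
Alpha vs Tau: Alpha wins 12–5.
Alpha–Sigma: Alpha 15–2.
Alpha vs Zeta: 4 to 13, Zeta.
Eta–Epsilon: Epsilon 14–3.
Eta vs Tau: 1+5+1+3 = 10 for Eta, 7 for Tau — Eta by 10–7.
Eta–Sigma: Eta 13–4.
Eta vs Zeta: Zeta, 14–3.
Epsilon–Tau: Epsilon 10–7.
Epsilon vs Sigma: Epsilon wins 12–5.
Epsilon–Zeta: Zeta 14–3.
Tau vs Sigma: Sigma, 10–7.
Tau–Zeta: Zeta 12–5.
Sigma vs Zeta: 2 to 15, Zeta.
Zeta wins every pairwise contest, so Zeta is the Condorcet winner.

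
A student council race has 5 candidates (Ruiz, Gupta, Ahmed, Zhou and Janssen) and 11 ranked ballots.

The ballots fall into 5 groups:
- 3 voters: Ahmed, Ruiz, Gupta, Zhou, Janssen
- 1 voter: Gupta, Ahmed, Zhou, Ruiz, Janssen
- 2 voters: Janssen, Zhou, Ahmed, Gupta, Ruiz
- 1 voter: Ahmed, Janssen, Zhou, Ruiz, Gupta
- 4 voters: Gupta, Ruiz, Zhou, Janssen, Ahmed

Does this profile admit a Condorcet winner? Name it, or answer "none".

none

Pairwise majorities:
Ruiz vs Gupta: Ruiz is ranked higher on 3+1 = 4 ballots, Gupta on 7. Gupta wins 7–4.
Ruiz vs Ahmed: Ruiz is ranked higher on 4 ballots, Ahmed on 7. Ahmed wins 7–4.
Ruiz vs Zhou: Ruiz is ranked higher on 3+4 = 7 ballots, Zhou on 4. Ruiz wins 7–4.
Ruiz vs Janssen: 3+1+4 = 8 for Ruiz, 3 for Janssen — Ruiz by 8–3.
Gupta vs Ahmed: Gupta preferred on 1+4 = 5 ballots; Ahmed wins 6–5.
Gupta vs Zhou: 8 to 3, Gupta.
Gupta vs Janssen: Gupta is ranked higher on 3+1+4 = 8 ballots, Janssen on 3. Gupta wins 8–3.
Ahmed vs Zhou: 3+1+1 = 5 for Ahmed, 6 for Zhou — Zhou by 6–5.
Ahmed vs Janssen: 5 to 6, Janssen.
Zhou vs Janssen: Zhou preferred on 3+1+4 = 8 ballots; Zhou wins 8–3.
No candidate is unbeaten: Ruiz loses to Gupta; Gupta loses to Ahmed; Ahmed loses to Zhou; Zhou loses to Ruiz; Janssen loses to Ruiz. In particular Ruiz → Zhou → Ahmed → Ruiz is a majority cycle — no Condorcet winner exists.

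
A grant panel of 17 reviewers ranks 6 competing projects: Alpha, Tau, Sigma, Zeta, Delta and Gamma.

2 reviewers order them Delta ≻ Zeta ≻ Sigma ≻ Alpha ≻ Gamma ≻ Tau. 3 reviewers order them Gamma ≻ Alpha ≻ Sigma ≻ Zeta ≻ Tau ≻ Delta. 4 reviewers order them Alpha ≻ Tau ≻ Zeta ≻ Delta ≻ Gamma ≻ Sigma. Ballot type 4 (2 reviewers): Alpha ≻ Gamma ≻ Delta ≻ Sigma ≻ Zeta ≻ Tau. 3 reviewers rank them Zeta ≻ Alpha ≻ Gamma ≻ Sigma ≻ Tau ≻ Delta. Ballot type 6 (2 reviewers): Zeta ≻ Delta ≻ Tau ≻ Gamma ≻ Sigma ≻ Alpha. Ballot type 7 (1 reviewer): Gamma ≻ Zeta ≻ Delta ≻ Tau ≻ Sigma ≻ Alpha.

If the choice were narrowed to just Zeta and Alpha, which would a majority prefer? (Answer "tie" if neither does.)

Alpha

Ballots ranking Zeta above Alpha: 2 + 3 + 2 + 1 = 8.
Ballots ranking Alpha above Zeta: 17 − 8 = 9.
Alpha wins the head-to-head 9–8.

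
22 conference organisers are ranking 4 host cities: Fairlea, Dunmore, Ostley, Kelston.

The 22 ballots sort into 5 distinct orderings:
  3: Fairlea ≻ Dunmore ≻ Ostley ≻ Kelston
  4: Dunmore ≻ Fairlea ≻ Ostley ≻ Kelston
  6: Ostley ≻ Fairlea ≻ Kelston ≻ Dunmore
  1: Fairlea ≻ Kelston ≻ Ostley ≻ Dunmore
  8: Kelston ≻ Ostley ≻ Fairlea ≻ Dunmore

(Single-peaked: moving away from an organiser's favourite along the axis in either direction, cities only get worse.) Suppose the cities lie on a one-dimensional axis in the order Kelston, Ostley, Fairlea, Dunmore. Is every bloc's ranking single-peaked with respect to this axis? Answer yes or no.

Axis positions: Kelston=1, Ostley=2, Fairlea=3, Dunmore=4.
Bloc 1 (peak Fairlea at position 3): ranking walks positions 3-4-2-1, expanding outward from the peak — single-peaked.
Bloc 2 (peak Dunmore at position 4): ranking walks positions 4-3-2-1, expanding outward from the peak — single-peaked.
Bloc 3 (peak Ostley at position 2): ranking walks positions 2-3-1-4, expanding outward from the peak — single-peaked.
Bloc 4: ranking walks positions 3-1-2-4; Kelston is ranked above Ostley even though Ostley lies between Kelston and the peak Fairlea on the axis — preferences dip and rise again. Not single-peaked.
Bloc 5 (peak Kelston at position 1): ranking walks positions 1-2-3-4, expanding outward from the peak — single-peaked.
Bloc 4 violates single-peakedness, so the profile is not single-peaked on this axis.

no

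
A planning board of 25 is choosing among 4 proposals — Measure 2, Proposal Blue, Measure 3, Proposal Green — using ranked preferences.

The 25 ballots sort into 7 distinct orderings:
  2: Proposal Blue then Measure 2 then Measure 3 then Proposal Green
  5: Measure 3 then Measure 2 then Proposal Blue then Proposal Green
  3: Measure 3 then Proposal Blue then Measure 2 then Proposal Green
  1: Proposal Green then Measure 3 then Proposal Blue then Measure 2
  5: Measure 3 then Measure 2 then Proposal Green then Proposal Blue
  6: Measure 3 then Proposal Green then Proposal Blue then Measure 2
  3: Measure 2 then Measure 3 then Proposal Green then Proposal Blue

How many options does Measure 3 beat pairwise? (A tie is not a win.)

Measure 3 against each rival (25 council members):
Measure 3–Measure 2: Measure 3 20–5.
Measure 3 vs Proposal Blue: Measure 3 wins 23–2.
Measure 3 vs Proposal Green: 24 to 1, Measure 3.
Measure 3 beats Measure 2, Proposal Blue, Proposal Green — 3 pairwise wins.

3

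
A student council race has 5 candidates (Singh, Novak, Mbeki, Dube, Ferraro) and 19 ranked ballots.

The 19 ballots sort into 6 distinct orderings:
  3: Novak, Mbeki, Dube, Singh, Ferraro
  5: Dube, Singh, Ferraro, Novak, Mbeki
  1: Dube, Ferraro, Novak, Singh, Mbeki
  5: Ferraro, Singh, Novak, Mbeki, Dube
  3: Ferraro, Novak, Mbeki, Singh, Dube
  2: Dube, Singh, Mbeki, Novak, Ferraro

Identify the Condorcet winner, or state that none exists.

none

Check each pair by majority over 19 ballots:
Singh–Novak: Singh 12–7.
Singh vs Mbeki: Singh, 13–6.
Singh vs Dube: Dube, 11–8.
Singh vs Ferraro: Singh wins 10–9.
Novak vs Mbeki: Novak wins 17–2.
Novak vs Dube: Novak, 11–8.
Novak vs Ferraro: Ferraro wins 14–5.
Mbeki vs Dube: Mbeki, 11–8.
Mbeki vs Ferraro: Ferraro wins 14–5.
Dube vs Ferraro: Dube, 11–8.
Every candidate loses at least once (Singh loses to Dube; Novak loses to Singh; Mbeki loses to Singh; Dube loses to Novak; Ferraro loses to Singh). The majority relation contains the cycle Singh → Novak → Dube → Singh, so there is no Condorcet winner.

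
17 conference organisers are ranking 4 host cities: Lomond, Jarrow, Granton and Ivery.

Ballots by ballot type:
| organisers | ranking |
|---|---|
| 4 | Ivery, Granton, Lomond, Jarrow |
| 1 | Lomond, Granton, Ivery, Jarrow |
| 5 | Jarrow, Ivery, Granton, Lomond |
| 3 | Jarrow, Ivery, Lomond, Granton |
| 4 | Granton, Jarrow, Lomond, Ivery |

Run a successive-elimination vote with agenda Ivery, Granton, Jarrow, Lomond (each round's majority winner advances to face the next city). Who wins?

Round 1: Ivery vs Granton — 12–5, Ivery advances.
Round 2: Ivery vs Jarrow — 5–12, Jarrow advances.
Round 3: Jarrow vs Lomond — 12–5, Jarrow advances.
Jarrow survives the agenda.

Jarrow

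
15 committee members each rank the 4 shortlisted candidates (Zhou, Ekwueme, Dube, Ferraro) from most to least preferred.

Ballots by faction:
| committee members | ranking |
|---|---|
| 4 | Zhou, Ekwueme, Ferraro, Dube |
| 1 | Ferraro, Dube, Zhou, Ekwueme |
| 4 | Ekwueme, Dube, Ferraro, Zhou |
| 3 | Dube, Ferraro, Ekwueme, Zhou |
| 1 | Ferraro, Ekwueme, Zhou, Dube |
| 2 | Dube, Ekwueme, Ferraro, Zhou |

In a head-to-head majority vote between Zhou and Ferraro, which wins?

Ballots ranking Zhou above Ferraro: 4.
Ballots ranking Ferraro above Zhou: 15 − 4 = 11.
Ferraro wins the head-to-head 11–4.

Ferraro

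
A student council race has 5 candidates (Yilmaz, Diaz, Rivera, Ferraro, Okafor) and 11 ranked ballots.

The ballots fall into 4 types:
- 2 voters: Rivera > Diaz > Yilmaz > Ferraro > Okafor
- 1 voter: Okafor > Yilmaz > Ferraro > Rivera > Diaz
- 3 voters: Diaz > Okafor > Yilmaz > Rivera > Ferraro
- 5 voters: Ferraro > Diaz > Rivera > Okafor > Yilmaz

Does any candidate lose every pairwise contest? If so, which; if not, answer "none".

none

Pairwise majorities:
Yilmaz vs Diaz: Yilmaz is ranked higher on 1 ballot, Diaz on 10. Diaz wins 10–1.
Yilmaz vs Rivera: Rivera wins 7–4.
Yilmaz vs Ferraro: 2+1+3 = 6 for Yilmaz, 5 for Ferraro — Yilmaz by 6–5.
Yilmaz vs Okafor: 2 to 9, Okafor.
Diaz–Rivera: Diaz 8–3.
Diaz vs Ferraro: Diaz is ranked higher on 2+3 = 5 ballots, Ferraro on 6. Ferraro wins 6–5.
Diaz vs Okafor: Diaz preferred on 2+3+5 = 10 ballots; Diaz wins 10–1.
Rivera vs Ferraro: Ferraro, 6–5.
Rivera vs Okafor: Rivera wins 7–4.
Ferraro vs Okafor: Ferraro is ranked higher on 2+5 = 7 ballots, Okafor on 4. Ferraro wins 7–4.
No candidate is winless: Yilmaz beats Ferraro; Diaz beats Yilmaz; Rivera beats Yilmaz; Ferraro beats Diaz; Okafor beats Yilmaz. There is no Condorcet loser.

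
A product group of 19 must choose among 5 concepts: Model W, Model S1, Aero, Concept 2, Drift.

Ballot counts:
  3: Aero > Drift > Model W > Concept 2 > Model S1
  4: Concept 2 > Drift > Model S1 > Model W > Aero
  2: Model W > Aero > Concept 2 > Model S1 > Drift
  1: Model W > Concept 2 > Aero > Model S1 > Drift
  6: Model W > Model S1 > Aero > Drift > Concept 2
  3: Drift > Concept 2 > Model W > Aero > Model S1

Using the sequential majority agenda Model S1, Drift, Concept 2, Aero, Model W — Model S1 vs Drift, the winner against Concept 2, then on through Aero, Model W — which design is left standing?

Round 1: Model S1 vs Drift — 9–10, Drift advances.
Round 2: Drift vs Concept 2 — 12–7, Drift advances.
Round 3: Drift vs Aero — 7–12, Aero advances.
Round 4: Aero vs Model W — 3–16, Model W advances.
Model W survives the agenda.

Model W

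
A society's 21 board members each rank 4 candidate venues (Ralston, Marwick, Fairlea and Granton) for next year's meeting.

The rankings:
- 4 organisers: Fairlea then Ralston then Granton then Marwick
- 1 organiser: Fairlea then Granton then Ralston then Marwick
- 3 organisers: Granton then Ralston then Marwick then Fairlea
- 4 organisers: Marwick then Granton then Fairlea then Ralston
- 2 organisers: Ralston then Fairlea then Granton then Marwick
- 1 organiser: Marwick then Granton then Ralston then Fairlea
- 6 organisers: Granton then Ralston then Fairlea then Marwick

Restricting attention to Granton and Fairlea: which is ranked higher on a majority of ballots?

Ballots ranking Granton above Fairlea: 3 + 4 + 1 + 6 = 14.
Ballots ranking Fairlea above Granton: 21 − 14 = 7.
Granton wins the head-to-head 14–7.

Granton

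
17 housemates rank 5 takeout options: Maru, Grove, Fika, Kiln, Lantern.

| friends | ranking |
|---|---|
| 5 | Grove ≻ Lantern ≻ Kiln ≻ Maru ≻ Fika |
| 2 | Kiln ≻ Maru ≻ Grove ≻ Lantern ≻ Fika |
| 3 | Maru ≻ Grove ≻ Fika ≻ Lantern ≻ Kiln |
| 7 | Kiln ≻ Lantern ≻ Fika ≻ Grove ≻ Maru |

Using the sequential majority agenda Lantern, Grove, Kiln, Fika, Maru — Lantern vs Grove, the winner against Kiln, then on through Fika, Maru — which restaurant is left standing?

Round 1: Lantern vs Grove — 7–10, Grove advances.
Round 2: Grove vs Kiln — 8–9, Kiln advances.
Round 3: Kiln vs Fika — 14–3, Kiln advances.
Round 4: Kiln vs Maru — 14–3, Kiln advances.
Kiln survives the agenda.

Kiln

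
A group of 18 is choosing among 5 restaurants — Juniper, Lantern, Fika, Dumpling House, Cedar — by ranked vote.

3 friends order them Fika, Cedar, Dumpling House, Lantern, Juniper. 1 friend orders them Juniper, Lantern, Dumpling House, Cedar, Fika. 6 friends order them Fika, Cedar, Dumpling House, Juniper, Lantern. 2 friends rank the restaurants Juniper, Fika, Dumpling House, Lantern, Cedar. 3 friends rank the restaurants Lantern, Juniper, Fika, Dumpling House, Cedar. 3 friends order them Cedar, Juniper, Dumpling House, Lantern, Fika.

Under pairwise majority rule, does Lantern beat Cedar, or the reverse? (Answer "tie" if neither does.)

Cedar

Ballots ranking Lantern above Cedar: 1 + 2 + 3 = 6.
Ballots ranking Cedar above Lantern: 18 − 6 = 12.
Cedar wins the head-to-head 12–6.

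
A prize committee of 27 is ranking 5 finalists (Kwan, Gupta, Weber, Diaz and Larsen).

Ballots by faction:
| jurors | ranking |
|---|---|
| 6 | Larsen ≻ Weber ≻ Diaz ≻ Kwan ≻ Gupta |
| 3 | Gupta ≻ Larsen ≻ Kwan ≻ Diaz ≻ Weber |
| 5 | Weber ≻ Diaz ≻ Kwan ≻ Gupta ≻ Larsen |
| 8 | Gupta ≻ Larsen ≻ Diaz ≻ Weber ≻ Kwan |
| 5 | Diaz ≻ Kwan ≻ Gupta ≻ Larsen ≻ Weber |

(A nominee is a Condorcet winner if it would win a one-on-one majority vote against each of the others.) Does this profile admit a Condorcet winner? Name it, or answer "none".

none

Head-to-head results (27 jurors):
Kwan vs Gupta: Kwan wins 16–11.
Kwan–Weber: Weber 19–8.
Kwan–Diaz: Diaz 24–3.
Kwan vs Larsen: Larsen wins 17–10.
Gupta vs Weber: Gupta wins 16–11.
Gupta vs Diaz: Diaz wins 16–11.
Gupta–Larsen: Gupta 21–6.
Weber vs Diaz: Diaz wins 16–11.
Weber–Larsen: Larsen 22–5.
Diaz vs Larsen: Larsen, 17–10.
Each nominee drops at least one matchup (Kwan loses to Weber; Gupta loses to Kwan; Weber loses to Gupta; Diaz loses to Larsen; Larsen loses to Gupta); the cycle Kwan > Gupta > Weber > Kwan rules out a Condorcet winner.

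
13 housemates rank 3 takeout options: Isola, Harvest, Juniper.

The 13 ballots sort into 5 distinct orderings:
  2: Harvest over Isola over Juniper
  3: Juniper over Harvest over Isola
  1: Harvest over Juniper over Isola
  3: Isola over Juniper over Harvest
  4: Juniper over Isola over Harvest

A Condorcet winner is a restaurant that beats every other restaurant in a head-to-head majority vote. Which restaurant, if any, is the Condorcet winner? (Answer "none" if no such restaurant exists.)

Juniper

Pairwise majorities:
Isola–Harvest: Isola 7–6.
Isola vs Juniper: Juniper, 8–5.
Harvest–Juniper: Juniper 10–3.
Juniper defeats every rival head-to-head and is the Condorcet winner.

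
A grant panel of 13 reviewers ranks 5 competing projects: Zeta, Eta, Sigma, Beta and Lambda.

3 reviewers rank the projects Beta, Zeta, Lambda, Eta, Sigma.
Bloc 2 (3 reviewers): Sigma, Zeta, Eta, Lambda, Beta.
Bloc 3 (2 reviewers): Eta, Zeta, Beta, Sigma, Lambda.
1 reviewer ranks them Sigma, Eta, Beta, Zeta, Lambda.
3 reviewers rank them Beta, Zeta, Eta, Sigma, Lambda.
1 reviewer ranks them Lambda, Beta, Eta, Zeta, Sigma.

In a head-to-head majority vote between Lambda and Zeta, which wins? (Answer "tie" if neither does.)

Ballots ranking Lambda above Zeta: 1.
Ballots ranking Zeta above Lambda: 13 − 1 = 12.
Zeta wins the head-to-head 12–1.

Zeta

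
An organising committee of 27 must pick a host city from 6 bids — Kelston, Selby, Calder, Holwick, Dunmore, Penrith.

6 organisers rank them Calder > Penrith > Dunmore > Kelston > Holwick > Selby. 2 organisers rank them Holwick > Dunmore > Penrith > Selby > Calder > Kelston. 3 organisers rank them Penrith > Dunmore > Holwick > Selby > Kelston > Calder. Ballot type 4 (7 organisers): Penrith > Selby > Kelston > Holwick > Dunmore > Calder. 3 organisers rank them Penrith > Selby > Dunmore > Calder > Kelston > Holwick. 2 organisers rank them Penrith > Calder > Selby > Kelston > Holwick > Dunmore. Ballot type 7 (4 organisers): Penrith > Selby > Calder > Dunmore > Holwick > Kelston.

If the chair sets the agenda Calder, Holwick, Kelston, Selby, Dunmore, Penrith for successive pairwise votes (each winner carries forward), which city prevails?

Penrith

Round 1: Calder vs Holwick — 15–12, Calder advances.
Round 2: Calder vs Kelston — 17–10, Calder advances.
Round 3: Calder vs Selby — 8–19, Selby advances.
Round 4: Selby vs Dunmore — 16–11, Selby advances.
Round 5: Selby vs Penrith — 0–27, Penrith advances.
The agenda winner is Penrith.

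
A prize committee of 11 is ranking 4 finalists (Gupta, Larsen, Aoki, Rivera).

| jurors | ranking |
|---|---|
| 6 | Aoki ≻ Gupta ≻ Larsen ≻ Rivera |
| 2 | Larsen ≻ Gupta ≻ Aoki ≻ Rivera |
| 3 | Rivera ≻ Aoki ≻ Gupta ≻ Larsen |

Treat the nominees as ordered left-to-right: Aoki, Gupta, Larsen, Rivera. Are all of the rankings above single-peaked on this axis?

no

Axis positions: Aoki=1, Gupta=2, Larsen=3, Rivera=4.
Cluster 1 (peak Aoki at position 1): ranking walks positions 1-2-3-4, expanding outward from the peak — single-peaked.
Cluster 2 (peak Larsen at position 3): ranking walks positions 3-2-1-4, expanding outward from the peak — single-peaked.
Cluster 3: ranking walks positions 4-1-2-3; Aoki is ranked above Larsen even though Larsen lies between Aoki and the peak Rivera on the axis — preferences dip and rise again. Not single-peaked.
Cluster 3 violates single-peakedness, so the profile is not single-peaked on this axis.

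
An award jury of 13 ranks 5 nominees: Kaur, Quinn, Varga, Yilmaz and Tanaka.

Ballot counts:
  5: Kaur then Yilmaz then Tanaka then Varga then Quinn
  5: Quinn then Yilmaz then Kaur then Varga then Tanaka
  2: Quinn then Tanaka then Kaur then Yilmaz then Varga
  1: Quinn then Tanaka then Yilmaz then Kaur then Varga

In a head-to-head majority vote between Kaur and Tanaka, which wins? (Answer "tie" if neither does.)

Ballots ranking Kaur above Tanaka: 5 + 5 = 10.
Ballots ranking Tanaka above Kaur: 13 − 10 = 3.
Kaur wins the head-to-head 10–3.

Kaur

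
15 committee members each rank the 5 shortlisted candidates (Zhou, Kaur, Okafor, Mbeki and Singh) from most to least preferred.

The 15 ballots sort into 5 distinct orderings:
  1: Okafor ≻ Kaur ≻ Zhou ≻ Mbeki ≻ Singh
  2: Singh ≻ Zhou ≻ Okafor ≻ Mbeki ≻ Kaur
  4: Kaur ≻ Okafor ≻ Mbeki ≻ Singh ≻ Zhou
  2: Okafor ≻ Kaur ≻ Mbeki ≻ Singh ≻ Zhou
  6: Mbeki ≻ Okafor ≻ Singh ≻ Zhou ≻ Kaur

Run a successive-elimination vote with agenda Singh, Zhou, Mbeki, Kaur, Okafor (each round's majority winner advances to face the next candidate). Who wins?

Okafor

Round 1: Singh vs Zhou — 14–1, Singh advances.
Round 2: Singh vs Mbeki — 2–13, Mbeki advances.
Round 3: Mbeki vs Kaur — 8–7, Mbeki advances.
Round 4: Mbeki vs Okafor — 6–9, Okafor advances.
Okafor survives the agenda.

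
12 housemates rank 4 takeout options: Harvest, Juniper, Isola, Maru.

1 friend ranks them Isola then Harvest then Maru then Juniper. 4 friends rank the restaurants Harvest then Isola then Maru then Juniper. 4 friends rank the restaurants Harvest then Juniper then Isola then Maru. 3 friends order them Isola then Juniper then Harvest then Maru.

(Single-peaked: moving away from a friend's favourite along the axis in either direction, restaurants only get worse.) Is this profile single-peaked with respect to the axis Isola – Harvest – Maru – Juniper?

Axis positions: Isola=1, Harvest=2, Maru=3, Juniper=4.
Group 1 (peak Isola at position 1): ranking walks positions 1-2-3-4, expanding outward from the peak — single-peaked.
Group 2 (peak Harvest at position 2): ranking walks positions 2-1-3-4, expanding outward from the peak — single-peaked.
Group 3: ranking walks positions 2-4-1-3; Juniper is ranked above Maru even though Maru lies between Juniper and the peak Harvest on the axis — preferences dip and rise again. Not single-peaked.
Group 4: ranking walks positions 1-4-2-3; Juniper is ranked above Harvest even though Harvest lies between Juniper and the peak Isola on the axis — preferences dip and rise again. Not single-peaked.
Group 3 violates single-peakedness, so the profile is not single-peaked on this axis.

no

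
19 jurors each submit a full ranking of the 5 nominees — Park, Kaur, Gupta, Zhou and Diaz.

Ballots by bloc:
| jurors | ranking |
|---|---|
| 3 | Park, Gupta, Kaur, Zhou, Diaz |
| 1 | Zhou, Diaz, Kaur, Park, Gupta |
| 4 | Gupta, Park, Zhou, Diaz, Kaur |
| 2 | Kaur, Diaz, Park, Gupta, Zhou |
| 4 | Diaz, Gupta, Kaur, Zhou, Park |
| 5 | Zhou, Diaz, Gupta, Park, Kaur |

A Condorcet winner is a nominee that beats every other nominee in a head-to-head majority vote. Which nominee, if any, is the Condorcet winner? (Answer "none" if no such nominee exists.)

none

Pairwise majorities:
Park–Kaur: Park 12–7.
Park–Gupta: Gupta 13–6.
Park vs Zhou: Zhou, 10–9.
Park vs Diaz: Park is ranked higher on 3+4 = 7 ballots, Diaz on 12. Diaz wins 12–7.
Kaur vs Gupta: Gupta, 16–3.
Kaur vs Zhou: Zhou, 10–9.
Kaur–Diaz: Diaz 14–5.
Gupta vs Zhou: Gupta is ranked higher on 3+4+2+4 = 13 ballots, Zhou on 6. Gupta wins 13–6.
Gupta–Diaz: Diaz 12–7.
Zhou vs Diaz: Zhou wins 13–6.
No nominee is unbeaten: Park loses to Gupta; Kaur loses to Park; Gupta loses to Diaz; Zhou loses to Gupta; Diaz loses to Zhou. In particular Gupta beats Zhou beats Diaz beats Gupta is a majority cycle — no Condorcet winner exists.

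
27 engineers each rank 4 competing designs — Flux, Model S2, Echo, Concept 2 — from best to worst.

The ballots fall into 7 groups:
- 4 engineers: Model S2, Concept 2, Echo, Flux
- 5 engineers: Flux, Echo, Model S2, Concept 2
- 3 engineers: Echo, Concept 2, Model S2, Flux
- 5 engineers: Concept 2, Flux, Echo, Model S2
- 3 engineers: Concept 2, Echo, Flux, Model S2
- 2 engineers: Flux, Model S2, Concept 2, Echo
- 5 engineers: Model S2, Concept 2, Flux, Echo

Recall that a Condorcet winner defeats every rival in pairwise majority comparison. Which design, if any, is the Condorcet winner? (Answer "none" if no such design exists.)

none

Head-to-head results (27 engineers):
Flux vs Model S2: Flux is ranked higher on 5+5+3+2 = 15 ballots, Model S2 on 12. Flux wins 15–12.
Flux vs Echo: Flux preferred on 5+5+2+5 = 17 ballots; Flux wins 17–10.
Flux vs Concept 2: Flux preferred on 5+2 = 7 ballots; Concept 2 wins 20–7.
Model S2 vs Echo: 11 to 16, Echo.
Model S2 vs Concept 2: Model S2 preferred on 4+5+2+5 = 16 ballots; Model S2 wins 16–11.
Echo vs Concept 2: 8 to 19, Concept 2.
No design is unbeaten: Flux loses to Concept 2; Model S2 loses to Flux; Echo loses to Flux; Concept 2 loses to Model S2. In particular Flux beats Model S2 beats Concept 2 beats Flux is a majority cycle — no Condorcet winner exists.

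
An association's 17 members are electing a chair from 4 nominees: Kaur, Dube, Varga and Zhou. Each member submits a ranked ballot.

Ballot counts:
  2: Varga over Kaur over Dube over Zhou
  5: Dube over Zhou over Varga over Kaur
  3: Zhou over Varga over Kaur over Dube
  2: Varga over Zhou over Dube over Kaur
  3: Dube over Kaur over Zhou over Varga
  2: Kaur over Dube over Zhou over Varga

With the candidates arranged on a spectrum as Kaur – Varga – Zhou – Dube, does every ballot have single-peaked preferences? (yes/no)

Axis positions: Kaur=1, Varga=2, Zhou=3, Dube=4.
Cluster 1: ranking walks positions 2-1-4-3; Dube is ranked above Zhou even though Zhou lies between Dube and the peak Varga on the axis — preferences dip and rise again. Not single-peaked.
Cluster 2 (peak Dube at position 4): ranking walks positions 4-3-2-1, expanding outward from the peak — single-peaked.
Cluster 3 (peak Zhou at position 3): ranking walks positions 3-2-1-4, expanding outward from the peak — single-peaked.
Cluster 4 (peak Varga at position 2): ranking walks positions 2-3-4-1, expanding outward from the peak — single-peaked.
Cluster 5: ranking walks positions 4-1-3-2; Kaur is ranked above Zhou even though Zhou lies between Kaur and the peak Dube on the axis — preferences dip and rise again. Not single-peaked.
Cluster 6: ranking walks positions 1-4-3-2; Dube is ranked above Varga even though Varga lies between Dube and the peak Kaur on the axis — preferences dip and rise again. Not single-peaked.
Cluster 1 violates single-peakedness, so the profile is not single-peaked on this axis.

no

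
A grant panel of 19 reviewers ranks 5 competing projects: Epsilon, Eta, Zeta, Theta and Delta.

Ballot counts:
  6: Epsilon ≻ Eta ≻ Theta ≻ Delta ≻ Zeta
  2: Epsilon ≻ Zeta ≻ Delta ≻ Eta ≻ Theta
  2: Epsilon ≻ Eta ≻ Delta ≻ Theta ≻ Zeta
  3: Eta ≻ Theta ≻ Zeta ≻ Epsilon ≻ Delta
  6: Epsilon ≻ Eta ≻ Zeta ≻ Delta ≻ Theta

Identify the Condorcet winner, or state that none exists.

Check each pair by majority over 19 ballots:
Epsilon vs Eta: Epsilon preferred on 6+2+2+6 = 16 ballots; Epsilon wins 16–3.
Epsilon vs Zeta: 6+2+2+6 = 16 for Epsilon, 3 for Zeta — Epsilon by 16–3.
Epsilon vs Theta: 16 to 3, Epsilon.
Epsilon vs Delta: Epsilon preferred on 6+2+2+3+6 = 19 ballots; Epsilon wins 19–0.
Eta vs Zeta: 6+2+3+6 = 17 for Eta, 2 for Zeta — Eta by 17–2.
Eta vs Theta: Eta preferred on 6+2+2+3+6 = 19 ballots; Eta wins 19–0.
Eta vs Delta: 17 to 2, Eta.
Zeta vs Theta: 8 to 11, Theta.
Zeta vs Delta: 2+3+6 = 11 for Zeta, 8 for Delta — Zeta by 11–8.
Theta vs Delta: 6+3 = 9 for Theta, 10 for Delta — Delta by 10–9.
Epsilon wins every pairwise contest, so Epsilon is the Condorcet winner.

Epsilon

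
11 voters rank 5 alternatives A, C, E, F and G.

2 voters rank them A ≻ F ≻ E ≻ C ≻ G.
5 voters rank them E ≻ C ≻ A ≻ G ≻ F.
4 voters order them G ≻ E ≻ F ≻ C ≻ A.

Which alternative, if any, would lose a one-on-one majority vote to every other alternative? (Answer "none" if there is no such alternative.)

none

Head-to-head results (11 voters):
A–C: C 9–2.
A–E: E 9–2.
A vs F: A wins 7–4.
A–G: A 7–4.
C vs E: 0 for C, 11 for E — E by 11–0.
C vs F: 5 to 6, F.
C–G: C 7–4.
E vs F: E is ranked higher on 5+4 = 9 ballots, F on 2. E wins 9–2.
E vs G: E preferred on 2+5 = 7 ballots; E wins 7–4.
F vs G: F is ranked higher on 2 ballots, G on 9. G wins 9–2.
Every alternative wins at least one matchup (A beats F; C beats A; E beats A; F beats C; G beats F), so there is no Condorcet loser.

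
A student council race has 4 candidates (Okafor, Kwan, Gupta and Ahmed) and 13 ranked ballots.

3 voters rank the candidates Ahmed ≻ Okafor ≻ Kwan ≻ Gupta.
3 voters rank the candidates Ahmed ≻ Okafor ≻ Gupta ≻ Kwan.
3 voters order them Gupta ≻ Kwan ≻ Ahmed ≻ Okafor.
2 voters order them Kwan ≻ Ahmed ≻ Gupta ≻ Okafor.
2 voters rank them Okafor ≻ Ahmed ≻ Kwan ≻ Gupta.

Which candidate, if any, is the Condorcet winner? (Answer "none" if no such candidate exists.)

Ahmed

Pairwise majorities:
Okafor–Kwan: Okafor 8–5.
Okafor–Gupta: Okafor 8–5.
Okafor vs Ahmed: Ahmed, 11–2.
Kwan vs Gupta: Kwan, 7–6.
Kwan vs Ahmed: Ahmed wins 8–5.
Gupta vs Ahmed: Ahmed, 10–3.
Only Ahmed has no losses; Ahmed is the Condorcet winner.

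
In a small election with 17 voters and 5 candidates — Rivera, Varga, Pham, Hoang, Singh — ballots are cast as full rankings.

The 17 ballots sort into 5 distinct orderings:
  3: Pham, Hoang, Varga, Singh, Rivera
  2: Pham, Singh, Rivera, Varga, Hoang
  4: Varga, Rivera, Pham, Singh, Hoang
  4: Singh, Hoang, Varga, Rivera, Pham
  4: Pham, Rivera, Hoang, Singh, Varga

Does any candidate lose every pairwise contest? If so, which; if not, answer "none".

Head-to-head results (17 voters):
Rivera vs Varga: 6 to 11, Varga.
Rivera vs Pham: Pham wins 9–8.
Rivera vs Hoang: Rivera wins 10–7.
Rivera vs Singh: Singh, 9–8.
Varga–Pham: Pham 9–8.
Varga–Hoang: Hoang 11–6.
Varga vs Singh: Singh wins 10–7.
Pham–Hoang: Pham 13–4.
Pham vs Singh: Pham, 13–4.
Hoang vs Singh: Hoang preferred on 3+4 = 7 ballots; Singh wins 10–7.
Each candidate has at least one pairwise win (Rivera beats Hoang; Varga beats Rivera; Pham beats Rivera; Hoang beats Varga; Singh beats Rivera) — no Condorcet loser.

none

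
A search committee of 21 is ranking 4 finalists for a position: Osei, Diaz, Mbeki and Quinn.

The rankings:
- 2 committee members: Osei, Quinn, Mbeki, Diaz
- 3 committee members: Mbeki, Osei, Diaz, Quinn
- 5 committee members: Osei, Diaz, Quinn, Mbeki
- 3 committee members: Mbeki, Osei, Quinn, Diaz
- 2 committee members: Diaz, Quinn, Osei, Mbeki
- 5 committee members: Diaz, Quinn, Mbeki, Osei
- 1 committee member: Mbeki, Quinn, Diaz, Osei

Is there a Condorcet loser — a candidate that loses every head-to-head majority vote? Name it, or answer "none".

Head-to-head results (21 committee members):
Osei vs Diaz: Osei preferred on 2+3+5+3 = 13 ballots; Osei wins 13–8.
Osei vs Mbeki: Osei is ranked higher on 2+5+2 = 9 ballots, Mbeki on 12. Mbeki wins 12–9.
Osei–Quinn: Osei 13–8.
Diaz vs Mbeki: Diaz preferred on 5+2+5 = 12 ballots; Diaz wins 12–9.
Diaz vs Quinn: 3+5+2+5 = 15 for Diaz, 6 for Quinn — Diaz by 15–6.
Mbeki vs Quinn: Mbeki preferred on 3+3+1 = 7 ballots; Quinn wins 14–7.
No candidate is winless: Osei beats Diaz; Diaz beats Mbeki; Mbeki beats Osei; Quinn beats Mbeki. There is no Condorcet loser.

none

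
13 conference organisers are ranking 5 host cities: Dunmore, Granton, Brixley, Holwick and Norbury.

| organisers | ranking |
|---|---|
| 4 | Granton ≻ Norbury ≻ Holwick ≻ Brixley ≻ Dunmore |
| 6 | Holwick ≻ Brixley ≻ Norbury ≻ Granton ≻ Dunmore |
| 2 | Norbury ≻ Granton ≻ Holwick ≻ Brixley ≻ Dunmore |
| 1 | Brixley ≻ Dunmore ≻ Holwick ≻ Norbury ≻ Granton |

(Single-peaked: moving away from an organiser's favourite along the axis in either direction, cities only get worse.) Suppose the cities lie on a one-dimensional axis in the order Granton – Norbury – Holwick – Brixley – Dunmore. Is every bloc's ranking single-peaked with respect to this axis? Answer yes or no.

Axis positions: Granton=1, Norbury=2, Holwick=3, Brixley=4, Dunmore=5.
Bloc 1 (peak Granton at position 1): ranking walks positions 1-2-3-4-5, expanding outward from the peak — single-peaked.
Bloc 2 (peak Holwick at position 3): ranking walks positions 3-4-2-1-5, expanding outward from the peak — single-peaked.
Bloc 3 (peak Norbury at position 2): ranking walks positions 2-1-3-4-5, expanding outward from the peak — single-peaked.
Bloc 4 (peak Brixley at position 4): ranking walks positions 4-5-3-2-1, expanding outward from the peak — single-peaked.
Every ranking is single-peaked on this axis.

yes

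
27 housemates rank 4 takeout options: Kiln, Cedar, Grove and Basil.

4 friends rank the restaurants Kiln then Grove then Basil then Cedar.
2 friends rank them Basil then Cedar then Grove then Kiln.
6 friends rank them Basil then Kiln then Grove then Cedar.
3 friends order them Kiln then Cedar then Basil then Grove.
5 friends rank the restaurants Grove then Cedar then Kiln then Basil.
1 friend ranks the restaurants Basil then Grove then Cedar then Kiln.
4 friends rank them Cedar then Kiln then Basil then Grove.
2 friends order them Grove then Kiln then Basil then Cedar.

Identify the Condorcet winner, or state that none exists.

Kiln

Pairwise majorities:
Kiln vs Cedar: Kiln wins 15–12.
Kiln vs Grove: Kiln, 17–10.
Kiln–Basil: Kiln 18–9.
Cedar vs Grove: Grove, 18–9.
Cedar vs Basil: Basil wins 15–12.
Grove vs Basil: Basil wins 16–11.
Kiln defeats every rival head-to-head and is the Condorcet winner.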